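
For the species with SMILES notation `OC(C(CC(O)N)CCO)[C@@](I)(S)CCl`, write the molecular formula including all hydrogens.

C8H17ClINO3S

Heavy atoms from the SMILES: 8 C, 1 Cl, 1 I, 1 N, 3 O, 1 S.
Implicit hydrogens by atom environment:
  4 × C: 2 H each → 8
  3 × C: 1 H each → 3
  3 × O: 1 H each → 3
  1 × C: no H
  1 × Cl: no H
  1 × I: no H
  1 × N: 2 H
  1 × S: 1 H
  Total hydrogens = 17.
Molecular formula: C8H17ClINO3S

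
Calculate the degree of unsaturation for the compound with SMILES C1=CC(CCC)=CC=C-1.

4

Molecular formula from the SMILES: C9H12.
DoU = (2C + 2 + N − H − X)/2 = (2·9 + 2 + 0 − 12 − 0)/2 = 8/2 = 4.
(Structurally: 1 ring(s) + 3 π bond(s) = 4.)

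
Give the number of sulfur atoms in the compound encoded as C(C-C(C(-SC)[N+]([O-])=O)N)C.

The symbol for sulfur appears 1 time in the SMILES.

1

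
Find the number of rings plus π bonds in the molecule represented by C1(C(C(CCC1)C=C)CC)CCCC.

2

Molecular formula from the SMILES: C14H26.
DoU = (2C + 2 + N − H − X)/2 = (2·14 + 2 + 0 − 26 − 0)/2 = 4/2 = 2.
(Structurally: 1 ring(s) + 1 π bond(s) = 2.)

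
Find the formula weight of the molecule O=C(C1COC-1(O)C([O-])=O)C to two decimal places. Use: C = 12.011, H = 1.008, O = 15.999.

Molecular formula: C6H7O5-.
M = 6×12.011 + 7×1.008 + 5×15.999 = 159.12 g/mol.

159.12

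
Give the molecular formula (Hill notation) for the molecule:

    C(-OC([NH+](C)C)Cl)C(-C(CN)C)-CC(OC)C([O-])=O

C12H25ClN2O4

Heavy atoms from the SMILES: 12 C, 1 Cl, 2 N, 4 O.
Implicit hydrogens by atom environment:
  4 × C: 3 H each → 12
  4 × C: 1 H each → 4
  3 × C: 2 H each → 6
  3 × O: no H
  1 × C: no H
  1 × Cl: no H
  1 × N: 2 H
  1 × N (charge +1): 1 H
  1 × O (charge -1): no H
  Total hydrogens = 25.
Molecular formula: C12H25ClN2O4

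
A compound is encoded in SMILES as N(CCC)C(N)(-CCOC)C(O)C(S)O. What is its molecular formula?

Heavy atoms from the SMILES: 9 C, 2 N, 3 O, 1 S.
Implicit hydrogens by atom environment:
  4 × C: 2 H each → 8
  2 × C: 3 H each → 6
  2 × C: 1 H each → 2
  2 × O: 1 H each → 2
  1 × C: no H
  1 × N: 2 H
  1 × N: 1 H
  1 × O: no H
  1 × S: 1 H
  Total hydrogens = 22.
Molecular formula: C9H22N2O3S

C9H22N2O3S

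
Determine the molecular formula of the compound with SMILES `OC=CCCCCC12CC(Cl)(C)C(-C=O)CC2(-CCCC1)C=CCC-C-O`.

Heavy atoms from the SMILES: 23 C, 1 Cl, 3 O.
Implicit hydrogens by atom environment:
  13 × C: 2 H each → 26
  6 × C: 1 H each → 6
  3 × C: no H
  2 × O: 1 H each → 2
  1 × C: 3 H
  1 × Cl: no H
  1 × O: no H
  Total hydrogens = 37.
Molecular formula: C23H37ClO3

C23H37ClO3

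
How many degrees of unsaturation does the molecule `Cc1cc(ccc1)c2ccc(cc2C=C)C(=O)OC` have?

10

Molecular formula from the SMILES: C17H16O2.
DoU = (2C + 2 + N − H − X)/2 = (2·17 + 2 + 0 − 16 − 0)/2 = 20/2 = 10.
(Structurally: 2 ring(s) + 8 π bond(s) = 10.)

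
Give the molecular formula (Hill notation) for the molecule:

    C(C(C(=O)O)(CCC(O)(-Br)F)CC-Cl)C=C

C10H15BrClFO3

Heavy atoms from the SMILES: 1 Br, 10 C, 1 Cl, 1 F, 3 O.
Implicit hydrogens by atom environment:
  6 × C: 2 H each → 12
  3 × C: no H
  2 × O: 1 H each → 2
  1 × Br: no H
  1 × C: 1 H
  1 × Cl: no H
  1 × F: no H
  1 × O: no H
  Total hydrogens = 15.
Molecular formula: C10H15BrClFO3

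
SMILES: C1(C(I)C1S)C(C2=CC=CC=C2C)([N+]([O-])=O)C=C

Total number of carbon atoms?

13

The symbol for carbon appears 13 times in the SMILES.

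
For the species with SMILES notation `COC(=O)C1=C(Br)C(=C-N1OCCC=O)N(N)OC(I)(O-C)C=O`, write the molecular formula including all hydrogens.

C12H15BrIN3O7

Heavy atoms from the SMILES: 1 Br, 12 C, 1 I, 3 N, 7 O.
Implicit hydrogens by atom environment:
  7 × O: no H
  3 × C (aromatic): no H
  2 × C: 3 H each → 6
  2 × C: 2 H each → 4
  2 × C: 1 H each → 2
  2 × C: no H
  1 × Br: no H
  1 × C (aromatic): 1 H
  1 × I: no H
  1 × N: 2 H
  1 × N (aromatic): no H
  1 × N: no H
  Total hydrogens = 15.
Molecular formula: C12H15BrIN3O7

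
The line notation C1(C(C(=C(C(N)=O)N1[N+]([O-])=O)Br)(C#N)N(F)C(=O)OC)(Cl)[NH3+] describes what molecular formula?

C8H8BrClFN6O5+

Heavy atoms from the SMILES: 1 Br, 8 C, 1 Cl, 1 F, 6 N, 5 O.
Implicit hydrogens by atom environment:
  7 × C: no H
  4 × O: no H
  3 × N: no H
  1 × Br: no H
  1 × C: 3 H
  1 × Cl: no H
  1 × F: no H
  1 × N (charge +1): 3 H
  1 × N: 2 H
  1 × N (charge +1): no H
  1 × O (charge -1): no H
  Total hydrogens = 8.
Net charge +1.
Molecular formula: C8H8BrClFN6O5+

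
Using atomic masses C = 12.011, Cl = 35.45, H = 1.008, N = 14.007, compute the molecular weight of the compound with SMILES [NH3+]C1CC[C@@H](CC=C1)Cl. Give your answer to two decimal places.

Molecular formula: C7H13ClN+.
M = 7×12.011 + 1×35.45 + 13×1.008 + 1×14.007 = 146.64 g/mol.

146.64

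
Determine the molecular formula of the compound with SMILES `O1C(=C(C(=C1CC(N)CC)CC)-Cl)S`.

C10H16ClNOS

Heavy atoms from the SMILES: 10 C, 1 Cl, 1 N, 1 O, 1 S.
Implicit hydrogens by atom environment:
  4 × C (aromatic): no H
  3 × C: 2 H each → 6
  2 × C: 3 H each → 6
  1 × C: 1 H
  1 × Cl: no H
  1 × N: 2 H
  1 × O (aromatic): no H
  1 × S: 1 H
  Total hydrogens = 16.
Molecular formula: C10H16ClNOS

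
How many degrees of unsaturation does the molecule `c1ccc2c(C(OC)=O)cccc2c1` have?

8

Molecular formula from the SMILES: C12H10O2.
DoU = (2C + 2 + N − H − X)/2 = (2·12 + 2 + 0 − 10 − 0)/2 = 16/2 = 8.
(Structurally: 2 ring(s) + 6 π bond(s) = 8.)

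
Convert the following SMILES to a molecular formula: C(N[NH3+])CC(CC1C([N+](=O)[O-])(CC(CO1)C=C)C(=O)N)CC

Heavy atoms from the SMILES: 14 C, 4 N, 4 O.
Implicit hydrogens by atom environment:
  7 × C: 2 H each → 14
  4 × C: 1 H each → 4
  3 × O: no H
  2 × C: no H
  1 × C: 3 H
  1 × N (charge +1): 3 H
  1 × N: 2 H
  1 × N: 1 H
  1 × N (charge +1): no H
  1 × O (charge -1): no H
  Total hydrogens = 27.
Net charge +1.
Molecular formula: C14H27N4O4+

C14H27N4O4+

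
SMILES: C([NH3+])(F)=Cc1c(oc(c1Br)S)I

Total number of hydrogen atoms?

Hydrogens are implicit in SMILES; fill each atom to its normal valence:
  4 × C (aromatic): no H
  1 × Br: no H
  1 × C: 1 H
  1 × C: no H
  1 × F: no H
  1 × I: no H
  1 × N (charge +1): 3 H
  1 × O (aromatic): no H
  1 × S: 1 H
  Total hydrogens = 5.

5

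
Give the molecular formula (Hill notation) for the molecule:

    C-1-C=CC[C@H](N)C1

Heavy atoms from the SMILES: 6 C, 1 N.
Implicit hydrogens by atom environment:
  3 × C: 2 H each → 6
  3 × C: 1 H each → 3
  1 × N: 2 H
  Total hydrogens = 11.
Molecular formula: C6H11N

C6H11N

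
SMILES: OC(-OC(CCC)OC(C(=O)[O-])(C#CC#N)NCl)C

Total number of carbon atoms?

The symbol for carbon appears 11 times in the SMILES. (Cl is a single chlorine, not C + l.)

11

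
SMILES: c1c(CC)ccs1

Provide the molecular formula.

Heavy atoms from the SMILES: 6 C, 1 S.
Implicit hydrogens by atom environment:
  3 × C (aromatic): 1 H each → 3
  1 × C: 3 H
  1 × C: 2 H
  1 × C (aromatic): no H
  1 × S (aromatic): no H
  Total hydrogens = 8.
Molecular formula: C6H8S

C6H8S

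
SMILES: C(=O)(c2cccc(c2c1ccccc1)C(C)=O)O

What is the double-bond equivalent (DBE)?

Molecular formula from the SMILES: C15H12O3.
DoU = (2C + 2 + N − H − X)/2 = (2·15 + 2 + 0 − 12 − 0)/2 = 20/2 = 10.
(Structurally: 2 ring(s) + 8 π bond(s) = 10.)

10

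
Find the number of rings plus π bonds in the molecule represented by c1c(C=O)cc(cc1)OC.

5

Molecular formula from the SMILES: C8H8O2.
DoU = (2C + 2 + N − H − X)/2 = (2·8 + 2 + 0 − 8 − 0)/2 = 10/2 = 5.
(Structurally: 1 ring(s) + 4 π bond(s) = 5.)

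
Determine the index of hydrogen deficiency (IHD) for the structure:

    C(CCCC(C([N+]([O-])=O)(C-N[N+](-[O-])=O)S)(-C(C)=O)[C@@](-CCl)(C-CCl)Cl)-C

Molecular formula from the SMILES: C14H24Cl3N3O5S.
DoU = (2C + 2 + N − H − X)/2 = (2·14 + 2 + 3 − 24 − 3)/2 = 6/2 = 3.
(Structurally: 0 ring(s) + 3 π bond(s) = 3.)

3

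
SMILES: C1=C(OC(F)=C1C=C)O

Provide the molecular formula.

C6H5FO2

Heavy atoms from the SMILES: 6 C, 1 F, 2 O.
Implicit hydrogens by atom environment:
  3 × C (aromatic): no H
  1 × C: 2 H
  1 × C (aromatic): 1 H
  1 × C: 1 H
  1 × F: no H
  1 × O: 1 H
  1 × O (aromatic): no H
  Total hydrogens = 5.
Molecular formula: C6H5FO2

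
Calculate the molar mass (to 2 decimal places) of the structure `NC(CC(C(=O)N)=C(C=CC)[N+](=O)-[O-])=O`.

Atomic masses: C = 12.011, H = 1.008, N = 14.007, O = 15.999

213.19

Molecular formula: C8H11N3O4.
M = 8×12.011 + 11×1.008 + 3×14.007 + 4×15.999 = 213.19 g/mol.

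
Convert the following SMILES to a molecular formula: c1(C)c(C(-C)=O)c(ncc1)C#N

Heavy atoms from the SMILES: 9 C, 2 N, 1 O.
Implicit hydrogens by atom environment:
  3 × C (aromatic): no H
  2 × C: 3 H each → 6
  2 × C (aromatic): 1 H each → 2
  2 × C: no H
  1 × N (aromatic): no H
  1 × N: no H
  1 × O: no H
  Total hydrogens = 8.
Molecular formula: C9H8N2O

C9H8N2O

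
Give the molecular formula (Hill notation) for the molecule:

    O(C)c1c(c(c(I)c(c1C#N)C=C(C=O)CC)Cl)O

C13H11ClINO3

Heavy atoms from the SMILES: 13 C, 1 Cl, 1 I, 1 N, 3 O.
Implicit hydrogens by atom environment:
  6 × C (aromatic): no H
  2 × C: 3 H each → 6
  2 × C: 1 H each → 2
  2 × C: no H
  2 × O: no H
  1 × C: 2 H
  1 × Cl: no H
  1 × I: no H
  1 × N: no H
  1 × O: 1 H
  Total hydrogens = 11.
Molecular formula: C13H11ClINO3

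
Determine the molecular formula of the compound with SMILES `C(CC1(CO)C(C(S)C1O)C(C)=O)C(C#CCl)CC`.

Heavy atoms from the SMILES: 14 C, 1 Cl, 3 O, 1 S.
Implicit hydrogens by atom environment:
  4 × C: 2 H each → 8
  4 × C: 1 H each → 4
  4 × C: no H
  2 × C: 3 H each → 6
  2 × O: 1 H each → 2
  1 × Cl: no H
  1 × O: no H
  1 × S: 1 H
  Total hydrogens = 21.
Molecular formula: C14H21ClO3S

C14H21ClO3S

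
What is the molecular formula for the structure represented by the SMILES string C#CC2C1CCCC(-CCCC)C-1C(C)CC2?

Heavy atoms from the SMILES: 17 C.
Implicit hydrogens by atom environment:
  8 × C: 2 H each → 16
  6 × C: 1 H each → 6
  2 × C: 3 H each → 6
  1 × C: no H
  Total hydrogens = 28.
Molecular formula: C17H28

C17H28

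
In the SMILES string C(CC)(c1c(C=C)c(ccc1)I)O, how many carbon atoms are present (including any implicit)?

The symbol for carbon appears 11 times in the SMILES. Lowercase c denotes aromatic carbon and counts toward C.

11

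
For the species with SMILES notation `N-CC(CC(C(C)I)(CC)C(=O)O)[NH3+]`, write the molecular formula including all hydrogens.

C9H20IN2O2+

Heavy atoms from the SMILES: 9 C, 1 I, 2 N, 2 O.
Implicit hydrogens by atom environment:
  3 × C: 2 H each → 6
  2 × C: 3 H each → 6
  2 × C: 1 H each → 2
  2 × C: no H
  1 × I: no H
  1 × N (charge +1): 3 H
  1 × N: 2 H
  1 × O: 1 H
  1 × O: no H
  Total hydrogens = 20.
Net charge +1.
Molecular formula: C9H20IN2O2+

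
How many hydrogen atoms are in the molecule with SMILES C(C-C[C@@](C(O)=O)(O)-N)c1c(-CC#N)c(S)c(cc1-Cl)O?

15

Hydrogens are implicit in SMILES; fill each atom to its normal valence:
  5 × C (aromatic): no H
  4 × C: 2 H each → 8
  3 × C: no H
  3 × O: 1 H each → 3
  1 × C (aromatic): 1 H
  1 × Cl: no H
  1 × N: 2 H
  1 × N: no H
  1 × O: no H
  1 × S: 1 H
  Total hydrogens = 15.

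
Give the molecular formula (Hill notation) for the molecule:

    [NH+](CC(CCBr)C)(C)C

C7H17BrN+

Heavy atoms from the SMILES: 1 Br, 7 C, 1 N.
Implicit hydrogens by atom environment:
  3 × C: 3 H each → 9
  3 × C: 2 H each → 6
  1 × Br: no H
  1 × C: 1 H
  1 × N (charge +1): 1 H
  Total hydrogens = 17.
Net charge +1.
Molecular formula: C7H17BrN+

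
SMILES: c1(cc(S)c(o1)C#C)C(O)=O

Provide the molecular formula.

C7H4O3S

Heavy atoms from the SMILES: 7 C, 3 O, 1 S.
Implicit hydrogens by atom environment:
  3 × C (aromatic): no H
  2 × C: no H
  1 × C (aromatic): 1 H
  1 × C: 1 H
  1 × O: 1 H
  1 × O (aromatic): no H
  1 × O: no H
  1 × S: 1 H
  Total hydrogens = 4.
Molecular formula: C7H4O3S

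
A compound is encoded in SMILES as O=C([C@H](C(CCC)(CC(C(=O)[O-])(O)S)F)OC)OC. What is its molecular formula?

Heavy atoms from the SMILES: 11 C, 1 F, 6 O, 1 S.
Implicit hydrogens by atom environment:
  4 × C: no H
  4 × O: no H
  3 × C: 3 H each → 9
  3 × C: 2 H each → 6
  1 × C: 1 H
  1 × F: no H
  1 × O: 1 H
  1 × O (charge -1): no H
  1 × S: 1 H
  Total hydrogens = 18.
Net charge -1.
Molecular formula: C11H18FO6S-

C11H18FO6S-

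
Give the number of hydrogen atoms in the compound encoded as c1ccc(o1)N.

Hydrogens are implicit in SMILES; fill each atom to its normal valence:
  3 × C (aromatic): 1 H each → 3
  1 × C (aromatic): no H
  1 × N: 2 H
  1 × O (aromatic): no H
  Total hydrogens = 5.

5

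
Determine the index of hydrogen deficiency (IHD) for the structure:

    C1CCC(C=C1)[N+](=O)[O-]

Molecular formula from the SMILES: C6H9NO2.
DoU = (2C + 2 + N − H − X)/2 = (2·6 + 2 + 1 − 9 − 0)/2 = 6/2 = 3.
(Structurally: 1 ring(s) + 2 π bond(s) = 3.)

3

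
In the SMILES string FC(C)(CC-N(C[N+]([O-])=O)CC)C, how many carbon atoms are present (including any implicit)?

8

The symbol for carbon appears 8 times in the SMILES.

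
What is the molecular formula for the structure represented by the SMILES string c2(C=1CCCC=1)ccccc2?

Heavy atoms from the SMILES: 11 C.
Implicit hydrogens by atom environment:
  5 × C (aromatic): 1 H each → 5
  3 × C: 2 H each → 6
  1 × C: 1 H
  1 × C: no H
  1 × C (aromatic): no H
  Total hydrogens = 12.
Molecular formula: C11H12

C11H12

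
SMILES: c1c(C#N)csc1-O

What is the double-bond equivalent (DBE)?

5

Molecular formula from the SMILES: C5H3NOS.
DoU = (2C + 2 + N − H − X)/2 = (2·5 + 2 + 1 − 3 − 0)/2 = 10/2 = 5.
(Structurally: 1 ring(s) + 4 π bond(s) = 5.)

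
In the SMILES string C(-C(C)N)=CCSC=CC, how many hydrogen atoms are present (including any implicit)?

Hydrogens are implicit in SMILES; fill each atom to its normal valence:
  5 × C: 1 H each → 5
  2 × C: 3 H each → 6
  1 × C: 2 H
  1 × N: 2 H
  1 × S: no H
  Total hydrogens = 15.

15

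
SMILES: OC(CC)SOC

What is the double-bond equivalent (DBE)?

Molecular formula from the SMILES: C4H10O2S.
DoU = (2C + 2 + N − H − X)/2 = (2·4 + 2 + 0 − 10 − 0)/2 = 0/2 = 0.
(Structurally: 0 ring(s) + 0 π bond(s) = 0.)

0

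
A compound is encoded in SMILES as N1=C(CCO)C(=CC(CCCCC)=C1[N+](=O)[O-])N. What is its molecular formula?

Heavy atoms from the SMILES: 12 C, 3 N, 3 O.
Implicit hydrogens by atom environment:
  6 × C: 2 H each → 12
  4 × C (aromatic): no H
  1 × C: 3 H
  1 × C (aromatic): 1 H
  1 × N: 2 H
  1 × N (aromatic): no H
  1 × N (charge +1): no H
  1 × O: 1 H
  1 × O: no H
  1 × O (charge -1): no H
  Total hydrogens = 19.
Molecular formula: C12H19N3O3

C12H19N3O3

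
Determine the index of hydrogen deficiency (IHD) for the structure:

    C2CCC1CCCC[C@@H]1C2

Molecular formula from the SMILES: C10H18.
DoU = (2C + 2 + N − H − X)/2 = (2·10 + 2 + 0 − 18 − 0)/2 = 4/2 = 2.
(Structurally: 2 ring(s) + 0 π bond(s) = 2.)

2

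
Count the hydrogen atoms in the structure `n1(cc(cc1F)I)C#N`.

2

Hydrogens are implicit in SMILES; fill each atom to its normal valence:
  2 × C (aromatic): 1 H each → 2
  2 × C (aromatic): no H
  1 × C: no H
  1 × F: no H
  1 × I: no H
  1 × N (aromatic): no H
  1 × N: no H
  Total hydrogens = 2.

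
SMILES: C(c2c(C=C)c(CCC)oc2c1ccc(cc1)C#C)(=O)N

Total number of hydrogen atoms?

17

Hydrogens are implicit in SMILES; fill each atom to its normal valence:
  6 × C (aromatic): no H
  4 × C (aromatic): 1 H each → 4
  3 × C: 2 H each → 6
  2 × C: 1 H each → 2
  2 × C: no H
  1 × C: 3 H
  1 × N: 2 H
  1 × O (aromatic): no H
  1 × O: no H
  Total hydrogens = 17.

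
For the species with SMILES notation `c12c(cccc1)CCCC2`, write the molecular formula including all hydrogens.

C10H12

Heavy atoms from the SMILES: 10 C.
Implicit hydrogens by atom environment:
  4 × C: 2 H each → 8
  4 × C (aromatic): 1 H each → 4
  2 × C (aromatic): no H
  Total hydrogens = 12.
Molecular formula: C10H12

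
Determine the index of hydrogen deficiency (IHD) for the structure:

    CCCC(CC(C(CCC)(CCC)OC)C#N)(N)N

Molecular formula from the SMILES: C15H31N3O.
DoU = (2C + 2 + N − H − X)/2 = (2·15 + 2 + 3 − 31 − 0)/2 = 4/2 = 2.
(Structurally: 0 ring(s) + 2 π bond(s) = 2.)

2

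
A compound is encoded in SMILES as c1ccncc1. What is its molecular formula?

C5H5N

Heavy atoms from the SMILES: 5 C, 1 N.
Implicit hydrogens by atom environment:
  5 × C (aromatic): 1 H each → 5
  1 × N (aromatic): no H
  Total hydrogens = 5.
Molecular formula: C5H5N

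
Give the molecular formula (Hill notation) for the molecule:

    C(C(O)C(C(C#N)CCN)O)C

Heavy atoms from the SMILES: 8 C, 2 N, 2 O.
Implicit hydrogens by atom environment:
  3 × C: 2 H each → 6
  3 × C: 1 H each → 3
  2 × O: 1 H each → 2
  1 × C: 3 H
  1 × C: no H
  1 × N: 2 H
  1 × N: no H
  Total hydrogens = 16.
Molecular formula: C8H16N2O2

C8H16N2O2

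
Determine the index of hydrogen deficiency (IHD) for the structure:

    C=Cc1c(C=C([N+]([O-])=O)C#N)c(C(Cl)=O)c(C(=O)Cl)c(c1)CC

Molecular formula from the SMILES: C15H10Cl2N2O4.
DoU = (2C + 2 + N − H − X)/2 = (2·15 + 2 + 2 − 10 − 2)/2 = 22/2 = 11.
(Structurally: 1 ring(s) + 10 π bond(s) = 11.)

11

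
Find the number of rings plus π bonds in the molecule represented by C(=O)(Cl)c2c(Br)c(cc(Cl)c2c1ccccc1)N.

9

Molecular formula from the SMILES: C13H8BrCl2NO.
DoU = (2C + 2 + N − H − X)/2 = (2·13 + 2 + 1 − 8 − 3)/2 = 18/2 = 9.
(Structurally: 2 ring(s) + 7 π bond(s) = 9.)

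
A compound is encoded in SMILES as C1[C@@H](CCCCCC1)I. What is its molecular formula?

Heavy atoms from the SMILES: 8 C, 1 I.
Implicit hydrogens by atom environment:
  7 × C: 2 H each → 14
  1 × C: 1 H
  1 × I: no H
  Total hydrogens = 15.
Molecular formula: C8H15I

C8H15I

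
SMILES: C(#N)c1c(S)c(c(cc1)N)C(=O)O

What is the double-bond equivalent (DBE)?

Molecular formula from the SMILES: C8H6N2O2S.
DoU = (2C + 2 + N − H − X)/2 = (2·8 + 2 + 2 − 6 − 0)/2 = 14/2 = 7.
(Structurally: 1 ring(s) + 6 π bond(s) = 7.)

7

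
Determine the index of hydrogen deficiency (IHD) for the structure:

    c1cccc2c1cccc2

7

Molecular formula from the SMILES: C10H8.
DoU = (2C + 2 + N − H − X)/2 = (2·10 + 2 + 0 − 8 − 0)/2 = 14/2 = 7.
(Structurally: 2 ring(s) + 5 π bond(s) = 7.)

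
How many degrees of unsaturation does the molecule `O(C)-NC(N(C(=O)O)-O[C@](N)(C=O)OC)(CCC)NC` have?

2

Molecular formula from the SMILES: C10H22N4O6.
DoU = (2C + 2 + N − H − X)/2 = (2·10 + 2 + 4 − 22 − 0)/2 = 4/2 = 2.
(Structurally: 0 ring(s) + 2 π bond(s) = 2.)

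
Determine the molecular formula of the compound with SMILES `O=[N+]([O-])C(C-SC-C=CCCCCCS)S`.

C10H19NO2S3

Heavy atoms from the SMILES: 10 C, 1 N, 2 O, 3 S.
Implicit hydrogens by atom environment:
  7 × C: 2 H each → 14
  3 × C: 1 H each → 3
  2 × S: 1 H each → 2
  1 × N (charge +1): no H
  1 × O: no H
  1 × O (charge -1): no H
  1 × S: no H
  Total hydrogens = 19.
Molecular formula: C10H19NO2S3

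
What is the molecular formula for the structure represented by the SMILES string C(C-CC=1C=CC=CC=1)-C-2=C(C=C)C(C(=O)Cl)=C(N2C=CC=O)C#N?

Heavy atoms from the SMILES: 20 C, 1 Cl, 2 N, 2 O.
Implicit hydrogens by atom environment:
  5 × C (aromatic): 1 H each → 5
  5 × C (aromatic): no H
  4 × C: 2 H each → 8
  4 × C: 1 H each → 4
  2 × C: no H
  2 × O: no H
  1 × Cl: no H
  1 × N (aromatic): no H
  1 × N: no H
  Total hydrogens = 17.
Molecular formula: C20H17ClN2O2

C20H17ClN2O2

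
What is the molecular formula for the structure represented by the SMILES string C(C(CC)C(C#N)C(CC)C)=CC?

Heavy atoms from the SMILES: 12 C, 1 N.
Implicit hydrogens by atom environment:
  5 × C: 1 H each → 5
  4 × C: 3 H each → 12
  2 × C: 2 H each → 4
  1 × C: no H
  1 × N: no H
  Total hydrogens = 21.
Molecular formula: C12H21N

C12H21N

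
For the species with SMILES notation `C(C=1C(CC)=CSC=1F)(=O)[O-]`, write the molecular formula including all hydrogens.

Heavy atoms from the SMILES: 7 C, 1 F, 2 O, 1 S.
Implicit hydrogens by atom environment:
  3 × C (aromatic): no H
  1 × C: 3 H
  1 × C: 2 H
  1 × C (aromatic): 1 H
  1 × C: no H
  1 × F: no H
  1 × O: no H
  1 × O (charge -1): no H
  1 × S (aromatic): no H
  Total hydrogens = 6.
Net charge -1.
Molecular formula: C7H6FO2S-

C7H6FO2S-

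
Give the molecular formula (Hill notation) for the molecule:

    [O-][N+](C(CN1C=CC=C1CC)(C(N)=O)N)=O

Heavy atoms from the SMILES: 9 C, 4 N, 3 O.
Implicit hydrogens by atom environment:
  3 × C (aromatic): 1 H each → 3
  2 × C: 2 H each → 4
  2 × C: no H
  2 × N: 2 H each → 4
  2 × O: no H
  1 × C: 3 H
  1 × C (aromatic): no H
  1 × N (aromatic): no H
  1 × N (charge +1): no H
  1 × O (charge -1): no H
  Total hydrogens = 14.
Molecular formula: C9H14N4O3

C9H14N4O3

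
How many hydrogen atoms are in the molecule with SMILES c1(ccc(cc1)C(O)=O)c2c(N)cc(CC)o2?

Hydrogens are implicit in SMILES; fill each atom to its normal valence:
  5 × C (aromatic): 1 H each → 5
  5 × C (aromatic): no H
  1 × C: 3 H
  1 × C: 2 H
  1 × C: no H
  1 × N: 2 H
  1 × O: 1 H
  1 × O (aromatic): no H
  1 × O: no H
  Total hydrogens = 13.

13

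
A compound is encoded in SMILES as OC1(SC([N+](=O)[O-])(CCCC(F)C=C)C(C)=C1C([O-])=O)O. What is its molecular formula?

C12H15FNO6S-

Heavy atoms from the SMILES: 12 C, 1 F, 1 N, 6 O, 1 S.
Implicit hydrogens by atom environment:
  5 × C: no H
  4 × C: 2 H each → 8
  2 × C: 1 H each → 2
  2 × O: 1 H each → 2
  2 × O: no H
  2 × O (charge -1): no H
  1 × C: 3 H
  1 × F: no H
  1 × N (charge +1): no H
  1 × S: no H
  Total hydrogens = 15.
Net charge -1.
Molecular formula: C12H15FNO6S-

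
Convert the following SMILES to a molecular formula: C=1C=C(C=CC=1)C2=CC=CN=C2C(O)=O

C12H9NO2

Heavy atoms from the SMILES: 12 C, 1 N, 2 O.
Implicit hydrogens by atom environment:
  8 × C (aromatic): 1 H each → 8
  3 × C (aromatic): no H
  1 × C: no H
  1 × N (aromatic): no H
  1 × O: 1 H
  1 × O: no H
  Total hydrogens = 9.
Molecular formula: C12H9NO2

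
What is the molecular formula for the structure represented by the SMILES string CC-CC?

Heavy atoms from the SMILES: 4 C.
Implicit hydrogens by atom environment:
  2 × C: 3 H each → 6
  2 × C: 2 H each → 4
  Total hydrogens = 10.
Molecular formula: C4H10

C4H10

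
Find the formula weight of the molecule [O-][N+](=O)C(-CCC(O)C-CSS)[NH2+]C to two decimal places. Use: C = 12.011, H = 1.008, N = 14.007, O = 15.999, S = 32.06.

Molecular formula: C7H17N2O3S2+.
M = 7×12.011 + 17×1.008 + 2×14.007 + 3×15.999 + 2×32.06 = 241.34 g/mol.

241.34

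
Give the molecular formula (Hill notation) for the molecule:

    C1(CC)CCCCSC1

Heavy atoms from the SMILES: 8 C, 1 S.
Implicit hydrogens by atom environment:
  6 × C: 2 H each → 12
  1 × C: 3 H
  1 × C: 1 H
  1 × S: no H
  Total hydrogens = 16.
Molecular formula: C8H16S

C8H16S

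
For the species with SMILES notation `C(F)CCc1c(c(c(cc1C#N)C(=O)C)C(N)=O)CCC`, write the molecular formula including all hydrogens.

C16H19FN2O2

Heavy atoms from the SMILES: 16 C, 1 F, 2 N, 2 O.
Implicit hydrogens by atom environment:
  5 × C: 2 H each → 10
  5 × C (aromatic): no H
  3 × C: no H
  2 × C: 3 H each → 6
  2 × O: no H
  1 × C (aromatic): 1 H
  1 × F: no H
  1 × N: 2 H
  1 × N: no H
  Total hydrogens = 19.
Molecular formula: C16H19FN2O2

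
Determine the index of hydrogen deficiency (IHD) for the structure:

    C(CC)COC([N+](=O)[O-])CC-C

1

Molecular formula from the SMILES: C8H17NO3.
DoU = (2C + 2 + N − H − X)/2 = (2·8 + 2 + 1 − 17 − 0)/2 = 2/2 = 1.
(Structurally: 0 ring(s) + 1 π bond(s) = 1.)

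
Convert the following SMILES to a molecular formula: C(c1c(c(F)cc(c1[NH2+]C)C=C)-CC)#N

C12H14FN2+

Heavy atoms from the SMILES: 12 C, 1 F, 2 N.
Implicit hydrogens by atom environment:
  5 × C (aromatic): no H
  2 × C: 3 H each → 6
  2 × C: 2 H each → 4
  1 × C (aromatic): 1 H
  1 × C: 1 H
  1 × C: no H
  1 × F: no H
  1 × N (charge +1): 2 H
  1 × N: no H
  Total hydrogens = 14.
Net charge +1.
Molecular formula: C12H14FN2+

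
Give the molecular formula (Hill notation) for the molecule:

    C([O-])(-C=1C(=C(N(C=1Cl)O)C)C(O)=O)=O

Heavy atoms from the SMILES: 7 C, 1 Cl, 1 N, 5 O.
Implicit hydrogens by atom environment:
  4 × C (aromatic): no H
  2 × C: no H
  2 × O: 1 H each → 2
  2 × O: no H
  1 × C: 3 H
  1 × Cl: no H
  1 × N (aromatic): no H
  1 × O (charge -1): no H
  Total hydrogens = 5.
Net charge -1.
Molecular formula: C7H5ClNO5-

C7H5ClNO5-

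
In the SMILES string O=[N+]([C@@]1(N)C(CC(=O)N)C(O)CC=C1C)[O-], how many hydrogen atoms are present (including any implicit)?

15

Hydrogens are implicit in SMILES; fill each atom to its normal valence:
  3 × C: 1 H each → 3
  3 × C: no H
  2 × C: 2 H each → 4
  2 × N: 2 H each → 4
  2 × O: no H
  1 × C: 3 H
  1 × N (charge +1): no H
  1 × O: 1 H
  1 × O (charge -1): no H
  Total hydrogens = 15.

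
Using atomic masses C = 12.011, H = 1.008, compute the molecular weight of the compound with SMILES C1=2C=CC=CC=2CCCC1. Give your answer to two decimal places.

132.21

Molecular formula: C10H12.
M = 10×12.011 + 12×1.008 = 132.21 g/mol.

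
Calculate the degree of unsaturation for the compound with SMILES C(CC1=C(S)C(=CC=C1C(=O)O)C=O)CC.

6

Molecular formula from the SMILES: C12H14O3S.
DoU = (2C + 2 + N − H − X)/2 = (2·12 + 2 + 0 − 14 − 0)/2 = 12/2 = 6.
(Structurally: 1 ring(s) + 5 π bond(s) = 6.)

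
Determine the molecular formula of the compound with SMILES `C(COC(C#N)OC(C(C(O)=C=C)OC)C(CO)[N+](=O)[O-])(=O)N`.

Heavy atoms from the SMILES: 12 C, 3 N, 8 O.
Implicit hydrogens by atom environment:
  5 × O: no H
  4 × C: 1 H each → 4
  4 × C: no H
  3 × C: 2 H each → 6
  2 × O: 1 H each → 2
  1 × C: 3 H
  1 × N: 2 H
  1 × N: no H
  1 × N (charge +1): no H
  1 × O (charge -1): no H
  Total hydrogens = 17.
Molecular formula: C12H17N3O8

C12H17N3O8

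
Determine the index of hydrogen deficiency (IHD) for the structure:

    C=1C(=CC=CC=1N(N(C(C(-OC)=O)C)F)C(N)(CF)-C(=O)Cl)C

Molecular formula from the SMILES: C14H18ClF2N3O3.
DoU = (2C + 2 + N − H − X)/2 = (2·14 + 2 + 3 − 18 − 3)/2 = 12/2 = 6.
(Structurally: 1 ring(s) + 5 π bond(s) = 6.)

6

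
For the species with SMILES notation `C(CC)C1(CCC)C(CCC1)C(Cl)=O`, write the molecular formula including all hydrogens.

Heavy atoms from the SMILES: 12 C, 1 Cl, 1 O.
Implicit hydrogens by atom environment:
  7 × C: 2 H each → 14
  2 × C: 3 H each → 6
  2 × C: no H
  1 × C: 1 H
  1 × Cl: no H
  1 × O: no H
  Total hydrogens = 21.
Molecular formula: C12H21ClO

C12H21ClO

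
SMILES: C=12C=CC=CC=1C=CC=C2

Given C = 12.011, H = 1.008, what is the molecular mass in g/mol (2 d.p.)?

Molecular formula: C10H8.
M = 10×12.011 + 8×1.008 = 128.17 g/mol.

128.17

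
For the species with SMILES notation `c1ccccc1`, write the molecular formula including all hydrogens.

C6H6

Heavy atoms from the SMILES: 6 C.
Implicit hydrogens by atom environment:
  6 × C (aromatic): 1 H each → 6
  Total hydrogens = 6.
Molecular formula: C6H6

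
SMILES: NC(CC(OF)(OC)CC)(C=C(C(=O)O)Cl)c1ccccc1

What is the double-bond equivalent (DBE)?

6

Molecular formula from the SMILES: C15H19ClFNO4.
DoU = (2C + 2 + N − H − X)/2 = (2·15 + 2 + 1 − 19 − 2)/2 = 12/2 = 6.
(Structurally: 1 ring(s) + 5 π bond(s) = 6.)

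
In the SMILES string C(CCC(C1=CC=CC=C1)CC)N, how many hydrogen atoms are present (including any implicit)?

19

Hydrogens are implicit in SMILES; fill each atom to its normal valence:
  5 × C (aromatic): 1 H each → 5
  4 × C: 2 H each → 8
  1 × C: 3 H
  1 × C: 1 H
  1 × C (aromatic): no H
  1 × N: 2 H
  Total hydrogens = 19.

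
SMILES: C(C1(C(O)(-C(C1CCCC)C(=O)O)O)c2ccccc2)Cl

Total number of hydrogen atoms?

21

Hydrogens are implicit in SMILES; fill each atom to its normal valence:
  5 × C (aromatic): 1 H each → 5
  4 × C: 2 H each → 8
  3 × C: no H
  3 × O: 1 H each → 3
  2 × C: 1 H each → 2
  1 × C: 3 H
  1 × C (aromatic): no H
  1 × Cl: no H
  1 × O: no H
  Total hydrogens = 21.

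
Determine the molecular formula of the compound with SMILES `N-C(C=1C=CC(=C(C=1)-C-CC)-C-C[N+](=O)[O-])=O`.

Heavy atoms from the SMILES: 12 C, 2 N, 3 O.
Implicit hydrogens by atom environment:
  4 × C: 2 H each → 8
  3 × C (aromatic): 1 H each → 3
  3 × C (aromatic): no H
  2 × O: no H
  1 × C: 3 H
  1 × C: no H
  1 × N: 2 H
  1 × N (charge +1): no H
  1 × O (charge -1): no H
  Total hydrogens = 16.
Molecular formula: C12H16N2O3

C12H16N2O3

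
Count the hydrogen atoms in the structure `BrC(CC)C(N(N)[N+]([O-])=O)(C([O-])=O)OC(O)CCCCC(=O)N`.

20

Hydrogens are implicit in SMILES; fill each atom to its normal valence:
  5 × C: 2 H each → 10
  4 × O: no H
  3 × C: no H
  2 × C: 1 H each → 2
  2 × N: 2 H each → 4
  2 × O (charge -1): no H
  1 × Br: no H
  1 × C: 3 H
  1 × N: no H
  1 × N (charge +1): no H
  1 × O: 1 H
  Total hydrogens = 20.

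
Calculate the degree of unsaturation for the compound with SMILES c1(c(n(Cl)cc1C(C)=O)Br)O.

Molecular formula from the SMILES: C6H5BrClNO2.
DoU = (2C + 2 + N − H − X)/2 = (2·6 + 2 + 1 − 5 − 2)/2 = 8/2 = 4.
(Structurally: 1 ring(s) + 3 π bond(s) = 4.)

4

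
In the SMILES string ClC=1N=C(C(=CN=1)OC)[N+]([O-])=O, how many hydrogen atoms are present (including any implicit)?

4

Hydrogens are implicit in SMILES; fill each atom to its normal valence:
  3 × C (aromatic): no H
  2 × N (aromatic): no H
  2 × O: no H
  1 × C: 3 H
  1 × C (aromatic): 1 H
  1 × Cl: no H
  1 × N (charge +1): no H
  1 × O (charge -1): no H
  Total hydrogens = 4.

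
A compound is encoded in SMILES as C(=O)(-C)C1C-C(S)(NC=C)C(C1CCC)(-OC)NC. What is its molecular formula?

C14H26N2O2S

Heavy atoms from the SMILES: 14 C, 2 N, 2 O, 1 S.
Implicit hydrogens by atom environment:
  4 × C: 3 H each → 12
  4 × C: 2 H each → 8
  3 × C: 1 H each → 3
  3 × C: no H
  2 × N: 1 H each → 2
  2 × O: no H
  1 × S: 1 H
  Total hydrogens = 26.
Molecular formula: C14H26N2O2S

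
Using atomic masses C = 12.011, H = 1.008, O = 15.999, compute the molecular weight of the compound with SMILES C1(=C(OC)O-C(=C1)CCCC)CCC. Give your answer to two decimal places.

196.29

Molecular formula: C12H20O2.
M = 12×12.011 + 20×1.008 + 2×15.999 = 196.29 g/mol.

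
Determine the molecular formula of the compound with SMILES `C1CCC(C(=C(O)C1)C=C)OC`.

Heavy atoms from the SMILES: 10 C, 2 O.
Implicit hydrogens by atom environment:
  5 × C: 2 H each → 10
  2 × C: 1 H each → 2
  2 × C: no H
  1 × C: 3 H
  1 × O: 1 H
  1 × O: no H
  Total hydrogens = 16.
Molecular formula: C10H16O2

C10H16O2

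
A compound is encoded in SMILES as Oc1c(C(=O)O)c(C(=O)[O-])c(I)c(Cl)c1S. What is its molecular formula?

C8H3ClIO5S-

Heavy atoms from the SMILES: 8 C, 1 Cl, 1 I, 5 O, 1 S.
Implicit hydrogens by atom environment:
  6 × C (aromatic): no H
  2 × C: no H
  2 × O: 1 H each → 2
  2 × O: no H
  1 × Cl: no H
  1 × I: no H
  1 × O (charge -1): no H
  1 × S: 1 H
  Total hydrogens = 3.
Net charge -1.
Molecular formula: C8H3ClIO5S-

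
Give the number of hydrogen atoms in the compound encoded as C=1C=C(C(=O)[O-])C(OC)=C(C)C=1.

Hydrogens are implicit in SMILES; fill each atom to its normal valence:
  3 × C (aromatic): 1 H each → 3
  3 × C (aromatic): no H
  2 × C: 3 H each → 6
  2 × O: no H
  1 × C: no H
  1 × O (charge -1): no H
  Total hydrogens = 9.

9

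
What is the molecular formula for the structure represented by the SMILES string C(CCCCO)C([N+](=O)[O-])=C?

Heavy atoms from the SMILES: 7 C, 1 N, 3 O.
Implicit hydrogens by atom environment:
  6 × C: 2 H each → 12
  1 × C: no H
  1 × N (charge +1): no H
  1 × O: 1 H
  1 × O: no H
  1 × O (charge -1): no H
  Total hydrogens = 13.
Molecular formula: C7H13NO3

C7H13NO3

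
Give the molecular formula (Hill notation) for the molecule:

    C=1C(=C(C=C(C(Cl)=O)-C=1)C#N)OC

Heavy atoms from the SMILES: 9 C, 1 Cl, 1 N, 2 O.
Implicit hydrogens by atom environment:
  3 × C (aromatic): 1 H each → 3
  3 × C (aromatic): no H
  2 × C: no H
  2 × O: no H
  1 × C: 3 H
  1 × Cl: no H
  1 × N: no H
  Total hydrogens = 6.
Molecular formula: C9H6ClNO2

C9H6ClNO2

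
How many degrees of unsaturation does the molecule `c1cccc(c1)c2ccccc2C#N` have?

10

Molecular formula from the SMILES: C13H9N.
DoU = (2C + 2 + N − H − X)/2 = (2·13 + 2 + 1 − 9 − 0)/2 = 20/2 = 10.
(Structurally: 2 ring(s) + 8 π bond(s) = 10.)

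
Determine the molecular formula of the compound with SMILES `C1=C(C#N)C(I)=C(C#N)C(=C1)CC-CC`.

Heavy atoms from the SMILES: 12 C, 1 I, 2 N.
Implicit hydrogens by atom environment:
  4 × C (aromatic): no H
  3 × C: 2 H each → 6
  2 × C (aromatic): 1 H each → 2
  2 × C: no H
  2 × N: no H
  1 × C: 3 H
  1 × I: no H
  Total hydrogens = 11.
Molecular formula: C12H11IN2

C12H11IN2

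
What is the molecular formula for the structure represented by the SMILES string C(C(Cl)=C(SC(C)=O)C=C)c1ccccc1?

Heavy atoms from the SMILES: 13 C, 1 Cl, 1 O, 1 S.
Implicit hydrogens by atom environment:
  5 × C (aromatic): 1 H each → 5
  3 × C: no H
  2 × C: 2 H each → 4
  1 × C: 3 H
  1 × C: 1 H
  1 × C (aromatic): no H
  1 × Cl: no H
  1 × O: no H
  1 × S: no H
  Total hydrogens = 13.
Molecular formula: C13H13ClOS

C13H13ClOS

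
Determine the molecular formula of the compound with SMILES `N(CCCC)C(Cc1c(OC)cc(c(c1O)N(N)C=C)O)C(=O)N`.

Heavy atoms from the SMILES: 16 C, 4 N, 4 O.
Implicit hydrogens by atom environment:
  5 × C: 2 H each → 10
  5 × C (aromatic): no H
  2 × C: 3 H each → 6
  2 × C: 1 H each → 2
  2 × N: 2 H each → 4
  2 × O: 1 H each → 2
  2 × O: no H
  1 × C (aromatic): 1 H
  1 × C: no H
  1 × N: 1 H
  1 × N: no H
  Total hydrogens = 26.
Molecular formula: C16H26N4O4

C16H26N4O4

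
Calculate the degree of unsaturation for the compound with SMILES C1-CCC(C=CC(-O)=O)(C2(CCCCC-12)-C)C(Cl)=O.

5

Molecular formula from the SMILES: C15H21ClO3.
DoU = (2C + 2 + N − H − X)/2 = (2·15 + 2 + 0 − 21 − 1)/2 = 10/2 = 5.
(Structurally: 2 ring(s) + 3 π bond(s) = 5.)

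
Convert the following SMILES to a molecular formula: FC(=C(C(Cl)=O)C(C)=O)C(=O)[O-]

C6H3ClFO4-

Heavy atoms from the SMILES: 6 C, 1 Cl, 1 F, 4 O.
Implicit hydrogens by atom environment:
  5 × C: no H
  3 × O: no H
  1 × C: 3 H
  1 × Cl: no H
  1 × F: no H
  1 × O (charge -1): no H
  Total hydrogens = 3.
Net charge -1.
Molecular formula: C6H3ClFO4-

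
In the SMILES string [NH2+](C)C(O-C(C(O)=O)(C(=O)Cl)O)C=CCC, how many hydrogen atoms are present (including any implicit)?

15

Hydrogens are implicit in SMILES; fill each atom to its normal valence:
  3 × C: 1 H each → 3
  3 × C: no H
  3 × O: no H
  2 × C: 3 H each → 6
  2 × O: 1 H each → 2
  1 × C: 2 H
  1 × Cl: no H
  1 × N (charge +1): 2 H
  Total hydrogens = 15.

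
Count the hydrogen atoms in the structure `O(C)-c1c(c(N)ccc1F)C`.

Hydrogens are implicit in SMILES; fill each atom to its normal valence:
  4 × C (aromatic): no H
  2 × C: 3 H each → 6
  2 × C (aromatic): 1 H each → 2
  1 × F: no H
  1 × N: 2 H
  1 × O: no H
  Total hydrogens = 10.

10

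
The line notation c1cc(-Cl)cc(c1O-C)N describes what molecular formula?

Heavy atoms from the SMILES: 7 C, 1 Cl, 1 N, 1 O.
Implicit hydrogens by atom environment:
  3 × C (aromatic): 1 H each → 3
  3 × C (aromatic): no H
  1 × C: 3 H
  1 × Cl: no H
  1 × N: 2 H
  1 × O: no H
  Total hydrogens = 8.
Molecular formula: C7H8ClNO

C7H8ClNO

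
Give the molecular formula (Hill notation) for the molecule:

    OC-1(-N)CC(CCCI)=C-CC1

C9H16INO

Heavy atoms from the SMILES: 9 C, 1 I, 1 N, 1 O.
Implicit hydrogens by atom environment:
  6 × C: 2 H each → 12
  2 × C: no H
  1 × C: 1 H
  1 × I: no H
  1 × N: 2 H
  1 × O: 1 H
  Total hydrogens = 16.
Molecular formula: C9H16INO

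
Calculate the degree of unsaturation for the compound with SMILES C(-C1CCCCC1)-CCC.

Molecular formula from the SMILES: C10H20.
DoU = (2C + 2 + N − H − X)/2 = (2·10 + 2 + 0 − 20 − 0)/2 = 2/2 = 1.
(Structurally: 1 ring(s) + 0 π bond(s) = 1.)

1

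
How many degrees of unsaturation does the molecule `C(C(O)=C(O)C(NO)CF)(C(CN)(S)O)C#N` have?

Molecular formula from the SMILES: C8H14FN3O4S.
DoU = (2C + 2 + N − H − X)/2 = (2·8 + 2 + 3 − 14 − 1)/2 = 6/2 = 3.
(Structurally: 0 ring(s) + 3 π bond(s) = 3.)

3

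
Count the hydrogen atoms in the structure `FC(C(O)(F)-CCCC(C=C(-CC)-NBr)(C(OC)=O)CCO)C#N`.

Hydrogens are implicit in SMILES; fill each atom to its normal valence:
  6 × C: 2 H each → 12
  5 × C: no H
  2 × C: 3 H each → 6
  2 × C: 1 H each → 2
  2 × F: no H
  2 × O: 1 H each → 2
  2 × O: no H
  1 × Br: no H
  1 × N: 1 H
  1 × N: no H
  Total hydrogens = 23.

23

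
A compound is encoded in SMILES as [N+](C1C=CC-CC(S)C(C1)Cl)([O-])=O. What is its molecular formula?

Heavy atoms from the SMILES: 8 C, 1 Cl, 1 N, 2 O, 1 S.
Implicit hydrogens by atom environment:
  5 × C: 1 H each → 5
  3 × C: 2 H each → 6
  1 × Cl: no H
  1 × N (charge +1): no H
  1 × O: no H
  1 × O (charge -1): no H
  1 × S: 1 H
  Total hydrogens = 12.
Molecular formula: C8H12ClNO2S

C8H12ClNO2S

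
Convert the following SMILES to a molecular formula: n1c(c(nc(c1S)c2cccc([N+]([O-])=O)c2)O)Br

C10H6BrN3O3S

Heavy atoms from the SMILES: 1 Br, 10 C, 3 N, 3 O, 1 S.
Implicit hydrogens by atom environment:
  6 × C (aromatic): no H
  4 × C (aromatic): 1 H each → 4
  2 × N (aromatic): no H
  1 × Br: no H
  1 × N (charge +1): no H
  1 × O: 1 H
  1 × O: no H
  1 × O (charge -1): no H
  1 × S: 1 H
  Total hydrogens = 6.
Molecular formula: C10H6BrN3O3S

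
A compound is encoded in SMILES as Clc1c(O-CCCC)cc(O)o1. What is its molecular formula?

C8H11ClO3

Heavy atoms from the SMILES: 8 C, 1 Cl, 3 O.
Implicit hydrogens by atom environment:
  3 × C: 2 H each → 6
  3 × C (aromatic): no H
  1 × C: 3 H
  1 × C (aromatic): 1 H
  1 × Cl: no H
  1 × O: 1 H
  1 × O (aromatic): no H
  1 × O: no H
  Total hydrogens = 11.
Molecular formula: C8H11ClO3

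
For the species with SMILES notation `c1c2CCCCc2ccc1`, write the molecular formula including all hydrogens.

Heavy atoms from the SMILES: 10 C.
Implicit hydrogens by atom environment:
  4 × C: 2 H each → 8
  4 × C (aromatic): 1 H each → 4
  2 × C (aromatic): no H
  Total hydrogens = 12.
Molecular formula: C10H12

C10H12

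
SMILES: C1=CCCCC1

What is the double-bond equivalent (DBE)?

Molecular formula from the SMILES: C6H10.
DoU = (2C + 2 + N − H − X)/2 = (2·6 + 2 + 0 − 10 − 0)/2 = 4/2 = 2.
(Structurally: 1 ring(s) + 1 π bond(s) = 2.)

2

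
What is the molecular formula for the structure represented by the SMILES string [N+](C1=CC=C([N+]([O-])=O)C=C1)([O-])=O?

C6H4N2O4

Heavy atoms from the SMILES: 6 C, 2 N, 4 O.
Implicit hydrogens by atom environment:
  4 × C (aromatic): 1 H each → 4
  2 × C (aromatic): no H
  2 × N (charge +1): no H
  2 × O: no H
  2 × O (charge -1): no H
  Total hydrogens = 4.
Molecular formula: C6H4N2O4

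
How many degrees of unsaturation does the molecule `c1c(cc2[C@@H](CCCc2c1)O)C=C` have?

Molecular formula from the SMILES: C12H14O.
DoU = (2C + 2 + N − H − X)/2 = (2·12 + 2 + 0 − 14 − 0)/2 = 12/2 = 6.
(Structurally: 2 ring(s) + 4 π bond(s) = 6.)

6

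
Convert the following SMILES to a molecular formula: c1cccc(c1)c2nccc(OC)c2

Heavy atoms from the SMILES: 12 C, 1 N, 1 O.
Implicit hydrogens by atom environment:
  8 × C (aromatic): 1 H each → 8
  3 × C (aromatic): no H
  1 × C: 3 H
  1 × N (aromatic): no H
  1 × O: no H
  Total hydrogens = 11.
Molecular formula: C12H11NO

C12H11NO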